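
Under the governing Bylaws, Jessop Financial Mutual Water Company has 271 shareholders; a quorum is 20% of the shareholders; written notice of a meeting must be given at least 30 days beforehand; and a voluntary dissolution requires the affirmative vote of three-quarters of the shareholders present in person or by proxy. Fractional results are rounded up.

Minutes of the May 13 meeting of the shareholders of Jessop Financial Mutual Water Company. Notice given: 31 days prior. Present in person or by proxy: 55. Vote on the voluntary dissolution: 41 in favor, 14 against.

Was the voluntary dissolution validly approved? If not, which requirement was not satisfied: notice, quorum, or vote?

Invalid — vote requirement not satisfied.

Notice: 31 days given; 30 required. Satisfied.
Quorum: 20% of 271 = 54.20, rounded up to 55; 55 present. Satisfied.
Vote: requires three-fourths of those present (55); 3/4 of 55 = 41.25, rounded up to 42, so 42 needed; 41 in favor. Not satisfied.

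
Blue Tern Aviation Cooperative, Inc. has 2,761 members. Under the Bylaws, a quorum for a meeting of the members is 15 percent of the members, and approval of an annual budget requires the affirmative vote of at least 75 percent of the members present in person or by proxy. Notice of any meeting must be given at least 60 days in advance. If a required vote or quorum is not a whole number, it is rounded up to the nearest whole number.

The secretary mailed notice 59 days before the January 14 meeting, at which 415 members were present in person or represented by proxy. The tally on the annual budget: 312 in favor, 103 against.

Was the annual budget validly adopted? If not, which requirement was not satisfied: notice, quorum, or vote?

Notice: 59 days given; 60 required. Not satisfied.
Quorum: 15% of 2,761 = 414.15, rounded up to 415; 415 present. Satisfied.
Vote: requires three-fourths of those present (415); 3/4 of 415 = 311.25, rounded up to 312, so 312 needed; 312 in favor. Satisfied.

Invalid — notice requirement not satisfied.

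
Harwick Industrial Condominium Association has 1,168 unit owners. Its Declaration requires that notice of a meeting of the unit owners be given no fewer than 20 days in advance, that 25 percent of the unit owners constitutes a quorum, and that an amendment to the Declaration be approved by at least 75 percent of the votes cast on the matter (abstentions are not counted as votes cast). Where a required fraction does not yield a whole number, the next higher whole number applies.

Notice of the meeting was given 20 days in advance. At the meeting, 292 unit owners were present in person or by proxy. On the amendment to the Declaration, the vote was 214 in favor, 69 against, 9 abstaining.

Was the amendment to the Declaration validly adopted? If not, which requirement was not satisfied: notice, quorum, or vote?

Valid — all requirements satisfied.

Notice: 20 days given; 20 required. Satisfied.
Quorum: 25% of 1,168 = 292; 292 present. Satisfied.
Vote: requires three-fourths of the votes cast (292 − 9 abstaining = 283); 3/4 of 283 = 212.25, rounded up to 213, so 213 needed; 214 in favor. Satisfied.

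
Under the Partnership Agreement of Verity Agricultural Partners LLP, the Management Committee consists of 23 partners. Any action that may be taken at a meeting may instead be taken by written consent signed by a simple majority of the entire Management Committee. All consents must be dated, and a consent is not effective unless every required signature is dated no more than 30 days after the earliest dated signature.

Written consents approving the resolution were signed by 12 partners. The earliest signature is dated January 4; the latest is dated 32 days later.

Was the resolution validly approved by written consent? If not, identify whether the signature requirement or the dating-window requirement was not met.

Not effective — dating-window requirement not satisfied.

Signatures required: a simple majority of 23 — a majority of 23 is 12, so 12 needed; 12 signed. Sufficient.
Dating window: the latest signature is 32 days after the earliest; the limit is 30 days. Outside the window.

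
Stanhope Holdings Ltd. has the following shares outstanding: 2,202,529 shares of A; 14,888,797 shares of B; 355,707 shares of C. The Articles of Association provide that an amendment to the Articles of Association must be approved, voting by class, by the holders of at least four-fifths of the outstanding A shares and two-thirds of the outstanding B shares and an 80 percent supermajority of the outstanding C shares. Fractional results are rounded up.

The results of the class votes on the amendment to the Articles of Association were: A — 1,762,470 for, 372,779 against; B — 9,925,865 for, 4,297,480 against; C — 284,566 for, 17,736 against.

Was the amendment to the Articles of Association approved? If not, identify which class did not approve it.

Approved — every class gave the required vote.

A: 4/5 of 2202529 = 1762023.20, rounded up to 1762024; 1,762,024 required, 1,762,470 in favor — approved.
B: 2/3 of 14888797 = 9925864.67, rounded up to 9925865; 9,925,865 required, 9,925,865 in favor — approved.
C: 4/5 of 355707 = 284565.60, rounded up to 284566; 284,566 required, 284,566 in favor — approved.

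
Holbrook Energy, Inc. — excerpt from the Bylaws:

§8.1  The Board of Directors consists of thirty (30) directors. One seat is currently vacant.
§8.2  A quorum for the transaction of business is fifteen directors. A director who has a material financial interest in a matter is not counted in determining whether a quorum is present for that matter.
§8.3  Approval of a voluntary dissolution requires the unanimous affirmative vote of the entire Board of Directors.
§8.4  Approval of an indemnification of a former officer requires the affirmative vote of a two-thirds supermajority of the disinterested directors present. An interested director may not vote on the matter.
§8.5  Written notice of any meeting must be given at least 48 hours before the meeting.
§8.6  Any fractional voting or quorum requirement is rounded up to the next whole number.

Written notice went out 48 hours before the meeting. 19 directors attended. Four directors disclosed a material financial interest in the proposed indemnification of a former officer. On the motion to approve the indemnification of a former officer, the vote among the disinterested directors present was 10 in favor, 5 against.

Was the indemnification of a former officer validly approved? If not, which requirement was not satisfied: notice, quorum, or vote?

Valid — all requirements satisfied.

Notice: 48 hours given; 48 required (48 ≥ 48). Satisfied.
Quorum: 19 present, but the 4 interested directors do not count, leaving 15. Quorum is 15. Satisfied.
Vote: the indemnification of a former officer requires two-thirds of the disinterested directors present (19 − 4 = 15). 2/3 of 15 = 10, so 10 affirmative votes are needed; 10 voted in favor. Satisfied.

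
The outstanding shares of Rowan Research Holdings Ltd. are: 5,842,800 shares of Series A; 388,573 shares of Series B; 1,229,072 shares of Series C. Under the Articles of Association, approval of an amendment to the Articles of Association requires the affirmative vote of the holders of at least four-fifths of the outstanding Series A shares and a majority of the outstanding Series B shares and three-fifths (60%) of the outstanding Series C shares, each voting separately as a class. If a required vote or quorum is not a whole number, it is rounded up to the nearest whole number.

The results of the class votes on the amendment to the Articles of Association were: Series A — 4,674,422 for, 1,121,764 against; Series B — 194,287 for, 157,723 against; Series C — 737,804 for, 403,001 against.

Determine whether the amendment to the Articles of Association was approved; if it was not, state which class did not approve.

Approved — every class gave the required vote.

Series A: 4/5 of 5842800 = 4674240; 4,674,240 required, 4,674,422 in favor — approved.
Series B: a majority of 388573 is 194287; 194,287 required, 194,287 in favor — approved.
Series C: 3/5 of 1229072 = 737443.20, rounded up to 737444; 737,444 required, 737,804 in favor — approved.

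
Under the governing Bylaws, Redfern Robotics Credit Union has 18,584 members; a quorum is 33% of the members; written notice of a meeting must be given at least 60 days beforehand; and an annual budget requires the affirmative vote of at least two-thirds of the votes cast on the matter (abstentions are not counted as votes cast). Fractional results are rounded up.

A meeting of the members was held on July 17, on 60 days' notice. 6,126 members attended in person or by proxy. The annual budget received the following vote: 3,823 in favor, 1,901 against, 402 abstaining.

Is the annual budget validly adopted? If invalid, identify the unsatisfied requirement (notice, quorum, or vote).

Notice: 60 days given; 60 required. Satisfied.
Quorum: 33% of 18,584 = 6,132.72, rounded up to 6,133; 6,126 present. Not satisfied.
Vote: requires two-thirds of the votes cast (6,126 − 402 abstaining = 5,724); 2/3 of 5724 = 3816, so 3,816 needed; 3,823 in favor. Satisfied.

Invalid — quorum requirement not satisfied.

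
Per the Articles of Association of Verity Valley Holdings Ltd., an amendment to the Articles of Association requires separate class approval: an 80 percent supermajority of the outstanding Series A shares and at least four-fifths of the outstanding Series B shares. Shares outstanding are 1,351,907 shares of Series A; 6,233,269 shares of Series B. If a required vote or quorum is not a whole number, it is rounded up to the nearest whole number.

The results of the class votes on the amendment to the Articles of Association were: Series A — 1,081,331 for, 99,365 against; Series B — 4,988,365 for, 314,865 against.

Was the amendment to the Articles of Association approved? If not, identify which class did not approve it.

Not approved — the Series A shares did not give the required vote.

Series A: 4/5 of 1351907 = 1081525.60, rounded up to 1081526; 1,081,526 required, 1,081,331 in favor — not approved.
Series B: 4/5 of 6233269 = 4986615.20, rounded up to 4986616; 4,986,616 required, 4,988,365 in favor — approved.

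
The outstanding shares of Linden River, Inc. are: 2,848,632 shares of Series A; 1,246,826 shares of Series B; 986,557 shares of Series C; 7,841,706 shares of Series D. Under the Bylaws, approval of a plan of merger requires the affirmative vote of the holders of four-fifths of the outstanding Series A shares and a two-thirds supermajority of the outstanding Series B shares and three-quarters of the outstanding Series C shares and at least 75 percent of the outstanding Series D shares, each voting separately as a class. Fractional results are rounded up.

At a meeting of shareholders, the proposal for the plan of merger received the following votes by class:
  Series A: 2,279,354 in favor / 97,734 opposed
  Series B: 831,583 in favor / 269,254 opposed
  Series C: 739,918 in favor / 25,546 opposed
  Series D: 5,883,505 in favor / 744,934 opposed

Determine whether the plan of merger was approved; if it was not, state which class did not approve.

Series A: 4/5 of 2848632 = 2278905.60, rounded up to 2278906; 2,278,906 required, 2,279,354 in favor — approved.
Series B: 2/3 of 1246826 = 831217.33, rounded up to 831218; 831,218 required, 831,583 in favor — approved.
Series C: 3/4 of 986557 = 739917.75, rounded up to 739918; 739,918 required, 739,918 in favor — approved.
Series D: 3/4 of 7841706 = 5881279.50, rounded up to 5881280; 5,881,280 required, 5,883,505 in favor — approved.

Approved — every class gave the required vote.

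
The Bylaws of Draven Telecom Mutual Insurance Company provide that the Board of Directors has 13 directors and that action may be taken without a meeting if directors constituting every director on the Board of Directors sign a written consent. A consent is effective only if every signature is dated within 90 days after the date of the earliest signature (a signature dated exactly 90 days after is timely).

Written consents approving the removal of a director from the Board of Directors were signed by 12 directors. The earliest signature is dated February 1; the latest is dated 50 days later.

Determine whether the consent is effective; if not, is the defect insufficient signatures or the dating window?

Signatures required: all of 13 — unanimous means all 13, so 13 needed; 12 signed. Insufficient.
Dating window: the latest signature is 50 days after the earliest; the limit is 90 days. Within the window.

Not effective — insufficient signatures.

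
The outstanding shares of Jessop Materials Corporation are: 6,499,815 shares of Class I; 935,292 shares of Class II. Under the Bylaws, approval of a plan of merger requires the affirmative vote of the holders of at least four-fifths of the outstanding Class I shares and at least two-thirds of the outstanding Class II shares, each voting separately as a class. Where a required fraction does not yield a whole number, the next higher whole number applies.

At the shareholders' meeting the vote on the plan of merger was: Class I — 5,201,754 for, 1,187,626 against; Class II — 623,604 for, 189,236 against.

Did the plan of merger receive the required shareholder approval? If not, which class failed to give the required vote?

Approved — every class gave the required vote.

Class I: 4/5 of 6499815 = 5199852; 5,199,852 required, 5,201,754 in favor — approved.
Class II: 2/3 of 935292 = 623528; 623,528 required, 623,604 in favor — approved.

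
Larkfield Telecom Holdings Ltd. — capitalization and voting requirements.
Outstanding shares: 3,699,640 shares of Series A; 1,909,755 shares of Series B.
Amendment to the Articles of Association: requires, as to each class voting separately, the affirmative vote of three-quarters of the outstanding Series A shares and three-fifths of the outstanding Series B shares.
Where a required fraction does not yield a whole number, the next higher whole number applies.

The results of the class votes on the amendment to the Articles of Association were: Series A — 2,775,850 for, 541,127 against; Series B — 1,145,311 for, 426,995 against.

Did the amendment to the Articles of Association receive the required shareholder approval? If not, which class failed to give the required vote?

Not approved — the Series B shares did not give the required vote.

Series A: 3/4 of 3699640 = 2774730; 2,774,730 required, 2,775,850 in favor — approved.
Series B: 3/5 of 1909755 = 1145853; 1,145,853 required, 1,145,311 in favor — not approved.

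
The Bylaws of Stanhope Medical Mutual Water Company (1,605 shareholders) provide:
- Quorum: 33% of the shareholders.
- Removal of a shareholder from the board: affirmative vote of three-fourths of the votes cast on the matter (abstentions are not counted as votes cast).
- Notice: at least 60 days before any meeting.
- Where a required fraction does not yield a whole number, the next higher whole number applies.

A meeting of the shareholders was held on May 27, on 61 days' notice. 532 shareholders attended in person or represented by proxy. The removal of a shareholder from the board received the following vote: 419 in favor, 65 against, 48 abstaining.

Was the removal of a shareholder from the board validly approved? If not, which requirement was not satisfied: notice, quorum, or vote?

Notice: 61 days given; 60 required. Satisfied.
Quorum: 33% of 1,605 = 529.65, rounded up to 530; 532 present. Satisfied.
Vote: requires three-fourths of the votes cast (532 − 48 abstaining = 484); 3/4 of 484 = 363, so 363 needed; 419 in favor. Satisfied.

Valid — all requirements satisfied.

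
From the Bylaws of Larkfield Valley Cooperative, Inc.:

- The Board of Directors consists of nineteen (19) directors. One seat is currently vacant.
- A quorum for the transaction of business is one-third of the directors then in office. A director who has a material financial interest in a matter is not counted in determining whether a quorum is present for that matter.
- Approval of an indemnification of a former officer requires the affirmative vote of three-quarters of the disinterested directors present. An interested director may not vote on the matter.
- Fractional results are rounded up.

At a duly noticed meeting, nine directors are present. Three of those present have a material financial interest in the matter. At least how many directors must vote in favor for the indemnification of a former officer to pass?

5

The indemnification of a former officer requires three-fourths of the disinterested directors present (9 − 3 = 6).
3/4 of 6 = 4.50, rounded up to 5.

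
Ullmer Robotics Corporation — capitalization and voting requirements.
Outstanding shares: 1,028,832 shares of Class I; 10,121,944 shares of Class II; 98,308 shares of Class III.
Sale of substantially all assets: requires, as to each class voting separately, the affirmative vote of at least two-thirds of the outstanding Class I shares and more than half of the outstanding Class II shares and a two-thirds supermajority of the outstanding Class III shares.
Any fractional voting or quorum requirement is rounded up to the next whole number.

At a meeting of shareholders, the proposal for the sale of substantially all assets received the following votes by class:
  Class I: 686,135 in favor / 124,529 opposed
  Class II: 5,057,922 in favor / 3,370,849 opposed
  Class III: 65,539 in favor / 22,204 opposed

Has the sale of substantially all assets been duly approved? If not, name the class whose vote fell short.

Not approved — the Class II shares did not give the required vote.

Class I: 2/3 of 1028832 = 685888; 685,888 required, 686,135 in favor — approved.
Class II: a majority of 10121944 is 5060973; 5,060,973 required, 5,057,922 in favor — not approved.
Class III: 2/3 of 98308 = 65538.67, rounded up to 65539; 65,539 required, 65,539 in favor — approved.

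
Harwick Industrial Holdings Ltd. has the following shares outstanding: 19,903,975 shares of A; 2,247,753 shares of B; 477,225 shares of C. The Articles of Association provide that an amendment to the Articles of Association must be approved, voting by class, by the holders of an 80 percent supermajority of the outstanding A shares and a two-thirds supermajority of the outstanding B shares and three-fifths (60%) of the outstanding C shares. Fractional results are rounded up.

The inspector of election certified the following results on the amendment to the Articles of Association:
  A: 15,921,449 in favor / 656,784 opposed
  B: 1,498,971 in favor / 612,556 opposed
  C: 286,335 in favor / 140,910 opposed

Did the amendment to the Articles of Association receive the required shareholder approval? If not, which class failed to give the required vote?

Not approved — the A shares did not give the required vote.

A: 4/5 of 19903975 = 15923180; 15,923,180 required, 15,921,449 in favor — not approved.
B: 2/3 of 2247753 = 1498502; 1,498,502 required, 1,498,971 in favor — approved.
C: 3/5 of 477225 = 286335; 286,335 required, 286,335 in favor — approved.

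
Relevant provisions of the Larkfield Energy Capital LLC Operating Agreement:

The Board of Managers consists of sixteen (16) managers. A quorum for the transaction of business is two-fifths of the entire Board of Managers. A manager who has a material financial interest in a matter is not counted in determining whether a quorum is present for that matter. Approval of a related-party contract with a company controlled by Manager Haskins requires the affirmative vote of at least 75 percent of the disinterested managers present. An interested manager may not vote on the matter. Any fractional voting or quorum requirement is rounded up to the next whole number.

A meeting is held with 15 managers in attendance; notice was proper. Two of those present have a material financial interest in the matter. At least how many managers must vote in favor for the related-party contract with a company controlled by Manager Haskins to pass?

10

The related-party contract with a company controlled by Manager Haskins requires three-fourths of the disinterested managers present (15 − 2 = 13).
3/4 of 13 = 9.75, rounded up to 10.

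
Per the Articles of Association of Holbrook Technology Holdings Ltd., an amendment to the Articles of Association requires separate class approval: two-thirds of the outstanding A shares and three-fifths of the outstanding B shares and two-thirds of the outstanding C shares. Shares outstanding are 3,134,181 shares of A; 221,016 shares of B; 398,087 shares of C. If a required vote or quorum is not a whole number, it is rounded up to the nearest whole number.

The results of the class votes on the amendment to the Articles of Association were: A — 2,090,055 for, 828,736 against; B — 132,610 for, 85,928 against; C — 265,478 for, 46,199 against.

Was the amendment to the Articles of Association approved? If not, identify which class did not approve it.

Approved — every class gave the required vote.

A: 2/3 of 3134181 = 2089454; 2,089,454 required, 2,090,055 in favor — approved.
B: 3/5 of 221016 = 132609.60, rounded up to 132610; 132,610 required, 132,610 in favor — approved.
C: 2/3 of 398087 = 265391.33, rounded up to 265392; 265,392 required, 265,478 in favor — approved.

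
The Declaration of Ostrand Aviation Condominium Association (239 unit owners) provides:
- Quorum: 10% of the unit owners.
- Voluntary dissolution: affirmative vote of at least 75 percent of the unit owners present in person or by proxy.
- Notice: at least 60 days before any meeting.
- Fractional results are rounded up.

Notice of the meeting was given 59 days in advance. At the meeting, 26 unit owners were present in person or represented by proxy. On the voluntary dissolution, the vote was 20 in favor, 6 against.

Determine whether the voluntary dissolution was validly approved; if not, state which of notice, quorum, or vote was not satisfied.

Notice: 59 days given; 60 required. Not satisfied.
Quorum: 10% of 239 = 23.90, rounded up to 24; 26 present. Satisfied.
Vote: requires three-fourths of those present (26); 3/4 of 26 = 19.50, rounded up to 20, so 20 needed; 20 in favor. Satisfied.

Invalid — notice requirement not satisfied.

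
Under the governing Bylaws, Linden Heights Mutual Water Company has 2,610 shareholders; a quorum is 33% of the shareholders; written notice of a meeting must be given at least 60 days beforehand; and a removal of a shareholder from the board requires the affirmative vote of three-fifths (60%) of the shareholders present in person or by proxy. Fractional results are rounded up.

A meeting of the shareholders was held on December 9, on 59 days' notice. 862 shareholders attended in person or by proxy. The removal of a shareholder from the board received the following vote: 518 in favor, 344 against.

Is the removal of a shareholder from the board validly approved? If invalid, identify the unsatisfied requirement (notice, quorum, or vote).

Notice: 59 days given; 60 required. Not satisfied.
Quorum: 33% of 2,610 = 861.30, rounded up to 862; 862 present. Satisfied.
Vote: requires three-fifths of those present (862); 3/5 of 862 = 517.20, rounded up to 518, so 518 needed; 518 in favor. Satisfied.

Invalid — notice requirement not satisfied.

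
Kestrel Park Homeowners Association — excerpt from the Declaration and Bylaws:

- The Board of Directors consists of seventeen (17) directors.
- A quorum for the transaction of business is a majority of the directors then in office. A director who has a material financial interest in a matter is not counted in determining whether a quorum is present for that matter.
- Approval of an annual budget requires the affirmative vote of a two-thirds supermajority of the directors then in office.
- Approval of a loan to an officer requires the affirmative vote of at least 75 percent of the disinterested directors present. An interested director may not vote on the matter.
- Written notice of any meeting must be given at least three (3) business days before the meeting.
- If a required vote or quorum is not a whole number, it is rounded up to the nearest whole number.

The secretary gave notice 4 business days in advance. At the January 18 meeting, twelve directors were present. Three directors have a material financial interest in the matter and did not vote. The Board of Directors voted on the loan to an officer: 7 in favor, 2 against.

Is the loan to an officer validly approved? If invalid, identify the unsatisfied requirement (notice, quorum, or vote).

Notice: 4 business days given; 3 required (4 ≥ 3). Satisfied.
Quorum: 12 present, but the 3 interested directors do not count, leaving 9. Quorum is 9. Satisfied.
Vote: the loan to an officer requires three-fourths of the disinterested directors present (12 − 3 = 9). 3/4 of 9 = 6.75, rounded up to 7, so 7 affirmative votes are needed; 7 voted in favor. Satisfied.

Valid — all requirements satisfied.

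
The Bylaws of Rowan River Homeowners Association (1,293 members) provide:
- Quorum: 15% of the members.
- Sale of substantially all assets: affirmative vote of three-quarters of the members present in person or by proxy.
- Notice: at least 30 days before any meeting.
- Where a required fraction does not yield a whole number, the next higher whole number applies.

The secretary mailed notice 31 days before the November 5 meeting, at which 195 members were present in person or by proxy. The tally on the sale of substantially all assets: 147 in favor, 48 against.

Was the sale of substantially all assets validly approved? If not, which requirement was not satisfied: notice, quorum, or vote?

Valid — all requirements satisfied.

Notice: 31 days given; 30 required. Satisfied.
Quorum: 15% of 1,293 = 193.95, rounded up to 194; 195 present. Satisfied.
Vote: requires three-fourths of those present (195); 3/4 of 195 = 146.25, rounded up to 147, so 147 needed; 147 in favor. Satisfied.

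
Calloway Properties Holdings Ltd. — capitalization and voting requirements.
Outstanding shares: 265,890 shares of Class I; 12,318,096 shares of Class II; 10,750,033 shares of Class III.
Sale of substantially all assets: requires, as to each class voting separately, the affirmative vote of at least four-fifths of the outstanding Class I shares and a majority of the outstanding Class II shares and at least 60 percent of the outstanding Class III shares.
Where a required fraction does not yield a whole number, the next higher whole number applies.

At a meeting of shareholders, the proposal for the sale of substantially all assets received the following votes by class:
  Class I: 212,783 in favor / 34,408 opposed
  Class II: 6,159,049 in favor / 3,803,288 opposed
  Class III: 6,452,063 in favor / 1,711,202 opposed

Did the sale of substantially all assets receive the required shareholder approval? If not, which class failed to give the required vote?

Approved — every class gave the required vote.

Class I: 4/5 of 265890 = 212712; 212,712 required, 212,783 in favor — approved.
Class II: a majority of 12318096 is 6159049; 6,159,049 required, 6,159,049 in favor — approved.
Class III: 3/5 of 10750033 = 6450019.80, rounded up to 6450020; 6,450,020 required, 6,452,063 in favor — approved.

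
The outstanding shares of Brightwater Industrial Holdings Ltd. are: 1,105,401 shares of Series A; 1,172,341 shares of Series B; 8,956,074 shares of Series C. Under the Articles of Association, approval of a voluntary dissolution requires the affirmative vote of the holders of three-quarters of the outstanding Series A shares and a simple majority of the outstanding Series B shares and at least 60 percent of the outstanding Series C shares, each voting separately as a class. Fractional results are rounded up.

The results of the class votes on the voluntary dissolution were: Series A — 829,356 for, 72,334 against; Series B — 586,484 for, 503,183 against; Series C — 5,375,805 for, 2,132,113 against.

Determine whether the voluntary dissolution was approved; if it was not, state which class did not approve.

Approved — every class gave the required vote.

Series A: 3/4 of 1105401 = 829050.75, rounded up to 829051; 829,051 required, 829,356 in favor — approved.
Series B: a majority of 1172341 is 586171; 586,171 required, 586,484 in favor — approved.
Series C: 3/5 of 8956074 = 5373644.40, rounded up to 5373645; 5,373,645 required, 5,375,805 in favor — approved.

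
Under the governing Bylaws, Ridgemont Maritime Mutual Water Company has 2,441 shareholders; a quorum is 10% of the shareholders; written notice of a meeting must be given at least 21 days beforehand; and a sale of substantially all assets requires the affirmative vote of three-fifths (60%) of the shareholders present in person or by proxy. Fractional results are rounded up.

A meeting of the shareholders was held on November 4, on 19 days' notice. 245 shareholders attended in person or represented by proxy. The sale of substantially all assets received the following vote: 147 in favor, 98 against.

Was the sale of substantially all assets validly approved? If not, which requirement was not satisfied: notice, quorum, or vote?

Invalid — notice requirement not satisfied.

Notice: 19 days given; 21 required. Not satisfied.
Quorum: 10% of 2,441 = 244.10, rounded up to 245; 245 present. Satisfied.
Vote: requires three-fifths of those present (245); 3/5 of 245 = 147, so 147 needed; 147 in favor. Satisfied.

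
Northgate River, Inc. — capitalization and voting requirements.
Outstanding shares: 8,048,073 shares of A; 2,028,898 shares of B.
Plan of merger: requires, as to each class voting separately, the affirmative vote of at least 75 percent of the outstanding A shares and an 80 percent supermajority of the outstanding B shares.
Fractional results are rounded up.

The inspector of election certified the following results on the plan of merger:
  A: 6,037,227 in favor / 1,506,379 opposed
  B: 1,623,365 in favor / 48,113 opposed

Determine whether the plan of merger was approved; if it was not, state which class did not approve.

A: 3/4 of 8048073 = 6036054.75, rounded up to 6036055; 6,036,055 required, 6,037,227 in favor — approved.
B: 4/5 of 2028898 = 1623118.40, rounded up to 1623119; 1,623,119 required, 1,623,365 in favor — approved.

Approved — every class gave the required vote.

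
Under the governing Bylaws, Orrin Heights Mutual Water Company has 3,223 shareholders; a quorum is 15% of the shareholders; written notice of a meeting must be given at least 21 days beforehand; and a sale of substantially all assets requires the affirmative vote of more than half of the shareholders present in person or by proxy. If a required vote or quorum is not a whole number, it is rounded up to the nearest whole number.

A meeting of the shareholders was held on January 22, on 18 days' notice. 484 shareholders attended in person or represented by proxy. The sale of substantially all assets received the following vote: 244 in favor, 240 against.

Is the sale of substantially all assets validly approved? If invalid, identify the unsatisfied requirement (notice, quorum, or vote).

Notice: 18 days given; 21 required. Not satisfied.
Quorum: 15% of 3,223 = 483.45, rounded up to 484; 484 present. Satisfied.
Vote: requires a majority of those present (484); a majority of 484 is 243, so 243 needed; 244 in favor. Satisfied.

Invalid — notice requirement not satisfied.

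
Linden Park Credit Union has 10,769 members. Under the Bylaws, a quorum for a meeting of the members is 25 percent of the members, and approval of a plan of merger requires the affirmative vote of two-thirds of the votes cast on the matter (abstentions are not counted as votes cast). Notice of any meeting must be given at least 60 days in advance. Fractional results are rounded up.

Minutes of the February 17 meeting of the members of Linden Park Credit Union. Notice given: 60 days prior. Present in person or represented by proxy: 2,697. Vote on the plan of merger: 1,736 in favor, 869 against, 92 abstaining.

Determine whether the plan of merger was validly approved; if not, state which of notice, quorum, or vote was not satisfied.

Invalid — vote requirement not satisfied.

Notice: 60 days given; 60 required. Satisfied.
Quorum: 25% of 10,769 = 2,692.25, rounded up to 2,693; 2,697 present. Satisfied.
Vote: requires two-thirds of the votes cast (2,697 − 92 abstaining = 2,605); 2/3 of 2605 = 1736.67, rounded up to 1737, so 1,737 needed; 1,736 in favor. Not satisfied.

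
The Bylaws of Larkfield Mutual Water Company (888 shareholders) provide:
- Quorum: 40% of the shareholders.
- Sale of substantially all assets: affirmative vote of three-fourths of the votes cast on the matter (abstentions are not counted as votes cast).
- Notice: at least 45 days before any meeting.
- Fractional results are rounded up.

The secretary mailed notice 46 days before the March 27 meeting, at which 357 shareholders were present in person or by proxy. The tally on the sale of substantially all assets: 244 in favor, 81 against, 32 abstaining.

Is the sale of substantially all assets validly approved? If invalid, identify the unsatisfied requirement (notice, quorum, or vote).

Valid — all requirements satisfied.

Notice: 46 days given; 45 required. Satisfied.
Quorum: 40% of 888 = 355.20, rounded up to 356; 357 present. Satisfied.
Vote: requires three-fourths of the votes cast (357 − 32 abstaining = 325); 3/4 of 325 = 243.75, rounded up to 244, so 244 needed; 244 in favor. Satisfied.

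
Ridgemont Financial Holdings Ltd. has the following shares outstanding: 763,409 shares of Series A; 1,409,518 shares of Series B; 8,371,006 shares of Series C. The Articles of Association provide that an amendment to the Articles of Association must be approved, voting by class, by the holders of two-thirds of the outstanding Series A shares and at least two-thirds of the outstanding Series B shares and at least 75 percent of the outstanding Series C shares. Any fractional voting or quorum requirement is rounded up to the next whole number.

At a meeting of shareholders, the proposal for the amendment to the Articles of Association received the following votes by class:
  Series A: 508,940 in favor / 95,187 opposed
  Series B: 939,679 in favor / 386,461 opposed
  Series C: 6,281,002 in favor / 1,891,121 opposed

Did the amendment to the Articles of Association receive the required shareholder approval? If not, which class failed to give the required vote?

Approved — every class gave the required vote.

Series A: 2/3 of 763409 = 508939.33, rounded up to 508940; 508,940 required, 508,940 in favor — approved.
Series B: 2/3 of 1409518 = 939678.67, rounded up to 939679; 939,679 required, 939,679 in favor — approved.
Series C: 3/4 of 8371006 = 6278254.50, rounded up to 6278255; 6,278,255 required, 6,281,002 in favor — approved.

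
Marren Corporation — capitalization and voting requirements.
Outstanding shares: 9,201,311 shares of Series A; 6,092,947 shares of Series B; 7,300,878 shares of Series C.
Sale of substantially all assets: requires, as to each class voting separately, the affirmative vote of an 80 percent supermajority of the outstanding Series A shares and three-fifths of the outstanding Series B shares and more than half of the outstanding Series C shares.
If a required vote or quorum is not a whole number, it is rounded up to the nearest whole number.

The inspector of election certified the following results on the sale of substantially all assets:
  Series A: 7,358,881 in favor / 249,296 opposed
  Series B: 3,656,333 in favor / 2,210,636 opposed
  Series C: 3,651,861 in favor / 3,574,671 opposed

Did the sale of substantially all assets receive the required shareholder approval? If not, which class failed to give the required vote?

Not approved — the Series A shares did not give the required vote.

Series A: 4/5 of 9201311 = 7361048.80, rounded up to 7361049; 7,361,049 required, 7,358,881 in favor — not approved.
Series B: 3/5 of 6092947 = 3655768.20, rounded up to 3655769; 3,655,769 required, 3,656,333 in favor — approved.
Series C: a majority of 7300878 is 3650440; 3,650,440 required, 3,651,861 in favor — approved.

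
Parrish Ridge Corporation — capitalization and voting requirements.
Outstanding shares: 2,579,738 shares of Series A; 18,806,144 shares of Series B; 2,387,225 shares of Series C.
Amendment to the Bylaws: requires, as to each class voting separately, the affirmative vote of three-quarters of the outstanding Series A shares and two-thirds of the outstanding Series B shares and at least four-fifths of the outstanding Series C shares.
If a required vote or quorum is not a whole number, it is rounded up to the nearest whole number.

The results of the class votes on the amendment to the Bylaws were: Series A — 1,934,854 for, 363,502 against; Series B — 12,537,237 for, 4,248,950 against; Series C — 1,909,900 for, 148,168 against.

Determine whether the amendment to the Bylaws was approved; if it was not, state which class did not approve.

Not approved — the Series B shares did not give the required vote.

Series A: 3/4 of 2579738 = 1934803.50, rounded up to 1934804; 1,934,804 required, 1,934,854 in favor — approved.
Series B: 2/3 of 18806144 = 12537429.33, rounded up to 12537430; 12,537,430 required, 12,537,237 in favor — not approved.
Series C: 4/5 of 2387225 = 1909780; 1,909,780 required, 1,909,900 in favor — approved.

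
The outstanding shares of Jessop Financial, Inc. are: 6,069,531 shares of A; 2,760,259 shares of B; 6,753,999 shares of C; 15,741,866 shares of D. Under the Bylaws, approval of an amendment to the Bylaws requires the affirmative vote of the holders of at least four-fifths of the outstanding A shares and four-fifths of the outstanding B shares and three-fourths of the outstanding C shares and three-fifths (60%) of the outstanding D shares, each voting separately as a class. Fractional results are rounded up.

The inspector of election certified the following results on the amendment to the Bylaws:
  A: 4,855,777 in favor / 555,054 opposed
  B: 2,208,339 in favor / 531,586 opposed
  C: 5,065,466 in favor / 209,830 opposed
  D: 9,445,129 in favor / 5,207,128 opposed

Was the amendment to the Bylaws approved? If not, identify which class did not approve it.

Not approved — the C shares did not give the required vote.

A: 4/5 of 6069531 = 4855624.80, rounded up to 4855625; 4,855,625 required, 4,855,777 in favor — approved.
B: 4/5 of 2760259 = 2208207.20, rounded up to 2208208; 2,208,208 required, 2,208,339 in favor — approved.
C: 3/4 of 6753999 = 5065499.25, rounded up to 5065500; 5,065,500 required, 5,065,466 in favor — not approved.
D: 3/5 of 15741866 = 9445119.60, rounded up to 9445120; 9,445,120 required, 9,445,129 in favor — approved.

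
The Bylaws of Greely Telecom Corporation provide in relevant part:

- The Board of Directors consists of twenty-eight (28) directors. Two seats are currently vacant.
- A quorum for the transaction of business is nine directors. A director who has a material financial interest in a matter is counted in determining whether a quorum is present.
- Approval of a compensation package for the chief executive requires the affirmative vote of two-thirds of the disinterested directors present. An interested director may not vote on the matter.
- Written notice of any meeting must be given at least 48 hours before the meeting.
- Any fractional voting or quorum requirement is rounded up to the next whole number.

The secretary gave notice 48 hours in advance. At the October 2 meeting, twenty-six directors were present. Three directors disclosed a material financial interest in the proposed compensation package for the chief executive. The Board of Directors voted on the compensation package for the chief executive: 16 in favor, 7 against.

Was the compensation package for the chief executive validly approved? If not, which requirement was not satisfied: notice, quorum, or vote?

Valid — all requirements satisfied.

Notice: 48 hours given; 48 required (48 ≥ 48). Satisfied.
Quorum: 26 present (interested directors count toward quorum); quorum is 9. Satisfied.
Vote: the compensation package for the chief executive requires two-thirds of the disinterested directors present (26 − 3 = 23). 2/3 of 23 = 15.33, rounded up to 16, so 16 affirmative votes are needed; 16 voted in favor. Satisfied.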